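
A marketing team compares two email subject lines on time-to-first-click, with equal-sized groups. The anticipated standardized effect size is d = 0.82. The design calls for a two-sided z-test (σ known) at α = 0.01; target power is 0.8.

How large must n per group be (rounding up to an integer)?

Set Φ(δ − 2.576) = 0.8; then δ − 2.576 = Φ⁻¹(0.8) = 0.842, giving δ = 3.417.
(For δ > 0 the lower-tail rejection region contributes negligibly to power, so the one-term inversion is standard.)
δ = d·√(n/2) ⇒ n = 2(δ/d)² = 2 × (3.417 / 0.82)² = 34.74.
Round up to the next whole unit.

n = 35 per group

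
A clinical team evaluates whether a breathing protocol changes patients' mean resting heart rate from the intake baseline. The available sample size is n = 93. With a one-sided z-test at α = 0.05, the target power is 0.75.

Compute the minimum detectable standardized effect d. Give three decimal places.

Required noncentrality: δ = z_{0.05} + z_{0.25} = 1.645 + 0.674 = 2.319.
δ = d·√n ⇒ d = δ/√n = 2.319/√93 = 0.2405.

d ≈ 0.241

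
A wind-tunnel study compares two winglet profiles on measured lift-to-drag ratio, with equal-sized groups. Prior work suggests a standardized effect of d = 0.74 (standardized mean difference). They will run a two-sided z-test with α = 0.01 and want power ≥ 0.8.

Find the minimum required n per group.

n = 43 per group

Set Φ(δ − 2.576) = 0.8; then δ − 2.576 = Φ⁻¹(0.8) = 0.842, giving δ = 3.417.
(The Φ(−δ − z_{α/2}) term is vanishingly small for δ > 0 and is dropped in the standard sample-size formula.)
δ = d·√(n/2) ⇒ n = 2(δ/d)² = 2 × (3.417 / 0.74)² = 42.66.
Round up to the next whole unit.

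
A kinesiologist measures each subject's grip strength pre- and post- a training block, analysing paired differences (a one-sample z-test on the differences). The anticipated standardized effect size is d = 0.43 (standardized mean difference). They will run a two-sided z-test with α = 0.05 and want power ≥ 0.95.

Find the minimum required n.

Set Φ(δ − 1.960) = 0.95; then δ − 1.960 = Φ⁻¹(0.95) = 1.645, giving δ = 3.605.
(Ignoring the negligible lower-tail rejection probability gives the usual closed-form inversion.)
δ = d·√n ⇒ n = (δ/d)² = (3.605 / 0.43)² = 70.28.
Rounding up, n = 71.

n = 71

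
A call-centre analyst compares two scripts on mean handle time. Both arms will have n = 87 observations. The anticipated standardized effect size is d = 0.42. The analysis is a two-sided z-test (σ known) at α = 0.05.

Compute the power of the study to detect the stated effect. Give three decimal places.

Power ≈ 0.791

Noncentrality parameter: δ = d·√(n/2) = 0.42 × √(87/2) = 2.7701
Two-sided α = 0.05 → critical value z_{0.025} = 1.960.
Power = Φ(δ − 1.960) + Φ(−δ − 1.960) = Φ(0.810) + Φ(-4.730) = 0.7911 + 0.0000 = 0.7911.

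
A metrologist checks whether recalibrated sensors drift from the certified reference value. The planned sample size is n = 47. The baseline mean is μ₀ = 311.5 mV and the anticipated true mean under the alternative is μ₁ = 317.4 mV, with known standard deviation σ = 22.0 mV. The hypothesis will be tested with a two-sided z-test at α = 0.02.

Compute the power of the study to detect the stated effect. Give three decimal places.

Power ≈ 0.313

Standardized effect: d = |μ₁ − μ₀| / σ = |317.4 − 311.5| / 22.0 = 0.2682
Noncentrality parameter: δ = d·√n = 0.2682 × √47 = 1.8386
Critical value for a two-sided test at α = 0.02: z_{α/2} = 2.326.
Power = Φ(δ − 2.326) + Φ(−δ − 2.326) = Φ(-0.488) + Φ(-4.165) = 0.3129 + 0.0000 = 0.3129.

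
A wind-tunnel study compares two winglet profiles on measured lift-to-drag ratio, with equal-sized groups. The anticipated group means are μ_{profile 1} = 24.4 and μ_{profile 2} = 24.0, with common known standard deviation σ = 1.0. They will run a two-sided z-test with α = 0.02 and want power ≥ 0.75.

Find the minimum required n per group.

Standardized effect: d = |μ_{profile 1} − μ_{profile 2}| / σ = |24.4 − 24.0| / 1.0 = 0.4000
Set Φ(δ − 2.326) = 0.75; then δ − 2.326 = Φ⁻¹(0.75) = 0.674, giving δ = 3.001.
(Ignoring the negligible lower-tail rejection probability gives the usual closed-form inversion.)
δ = d·√(n/2) ⇒ n = 2(δ/d)² = 2 × (3.001 / 0.4000)² = 112.56.
Rounding up, n = 113 per group.

n = 113 per group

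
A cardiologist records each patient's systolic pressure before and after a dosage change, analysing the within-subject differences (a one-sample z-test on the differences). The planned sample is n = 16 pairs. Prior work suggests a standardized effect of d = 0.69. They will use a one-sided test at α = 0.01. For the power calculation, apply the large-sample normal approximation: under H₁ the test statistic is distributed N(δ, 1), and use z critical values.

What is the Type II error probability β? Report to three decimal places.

Noncentrality parameter: δ = d·√n = 0.69 × √16 = 2.7600
Critical value for a one-sided test at α = 0.01: z_α = 2.326.
Power = Φ(δ − 2.326) = Φ(0.434) = 0.6677.
Type II error: β = 1 − power = 1 − 0.6677 = 0.3323.

β ≈ 0.332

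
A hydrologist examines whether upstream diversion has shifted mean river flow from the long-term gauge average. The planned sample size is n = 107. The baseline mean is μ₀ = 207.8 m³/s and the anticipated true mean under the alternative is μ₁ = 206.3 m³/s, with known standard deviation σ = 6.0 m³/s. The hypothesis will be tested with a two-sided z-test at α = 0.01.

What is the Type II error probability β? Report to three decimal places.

β ≈ 0.496

Standardized effect: d = |μ₁ − μ₀| / σ = |206.3 − 207.8| / 6.0 = 0.2500
Noncentrality parameter: δ = d·√n = 0.2500 × √107 = 2.5860
Two-sided α = 0.01 → critical value z_{0.005} = 2.576.
Power = Φ(δ − 2.576) + Φ(−δ − 2.576) = Φ(0.010) + Φ(-5.162) = 0.5041 + 0.0000 = 0.5041.
Type II error: β = 1 − power = 1 − 0.5041 = 0.4959.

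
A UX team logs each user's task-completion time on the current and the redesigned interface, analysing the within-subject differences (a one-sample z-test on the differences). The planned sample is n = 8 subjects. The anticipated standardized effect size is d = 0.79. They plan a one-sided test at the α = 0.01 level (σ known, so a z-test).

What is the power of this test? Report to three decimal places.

Power ≈ 0.463

Noncentrality parameter: δ = d·√n = 0.79 × √8 = 2.2345
One-sided α = 0.01 → critical value z_{0.01} = 2.326.
Power = Φ(δ − 2.326) = Φ(-0.092) = 0.4634.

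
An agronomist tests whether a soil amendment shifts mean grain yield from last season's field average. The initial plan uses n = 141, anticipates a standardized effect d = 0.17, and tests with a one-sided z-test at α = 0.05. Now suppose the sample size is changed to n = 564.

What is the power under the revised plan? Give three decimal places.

Power ≈ 0.992

With n = 564: δ = d·√n = 0.17 × √564 = 4.0373. Critical value z_{0.05} = 1.645.
Revised power = Φ(δ − 1.645) = Φ(2.392) = 0.9916.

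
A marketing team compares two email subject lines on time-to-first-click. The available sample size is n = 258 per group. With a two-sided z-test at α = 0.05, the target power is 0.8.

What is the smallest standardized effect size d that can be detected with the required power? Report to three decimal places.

d ≈ 0.247

Need Φ(δ − 1.960) = 0.8, so δ = 1.960 + 0.842 = 2.802.
(Lower-tail contribution to power is negligible for δ > 0.)
δ = d·√(n/2) ⇒ d = δ/√(n/2) = 2.802/√(258/2) = 0.2467.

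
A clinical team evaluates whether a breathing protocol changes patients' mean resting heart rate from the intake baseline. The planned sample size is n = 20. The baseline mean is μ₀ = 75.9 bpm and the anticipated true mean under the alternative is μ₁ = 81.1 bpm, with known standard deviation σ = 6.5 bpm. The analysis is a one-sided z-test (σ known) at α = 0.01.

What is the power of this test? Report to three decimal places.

Power ≈ 0.895

Standardized effect: d = |μ₁ − μ₀| / σ = |81.1 − 75.9| / 6.5 = 0.8000
Noncentrality parameter: δ = d·√n = 0.8000 × √20 = 3.5777
Critical value for a one-sided test at α = 0.01: z_α = 2.326.
Power = P(Z > 2.326 − δ) = Φ(1.251) = 0.8946.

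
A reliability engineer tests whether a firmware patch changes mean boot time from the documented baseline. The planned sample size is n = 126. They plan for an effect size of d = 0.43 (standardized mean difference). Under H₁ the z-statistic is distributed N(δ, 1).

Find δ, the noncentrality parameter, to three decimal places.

δ = d·√n = 0.43 × √126 = 4.8267

δ ≈ 4.827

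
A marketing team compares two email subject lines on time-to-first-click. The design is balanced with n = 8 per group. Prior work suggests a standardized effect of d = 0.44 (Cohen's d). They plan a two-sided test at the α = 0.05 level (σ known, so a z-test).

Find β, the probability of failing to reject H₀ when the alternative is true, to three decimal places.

β ≈ 0.858

Noncentrality parameter: δ = d·√(n/2) = 0.44 × √(8/2) = 0.8800
Critical value for a two-sided test at α = 0.05: z_{α/2} = 1.960.
Power = Φ(δ − 1.960) + Φ(−δ − 1.960) = Φ(-1.080) + Φ(-2.840) = 0.1401 + 0.0023 = 0.1423.
Type II error: β = 1 − power = 1 − 0.1423 = 0.8577.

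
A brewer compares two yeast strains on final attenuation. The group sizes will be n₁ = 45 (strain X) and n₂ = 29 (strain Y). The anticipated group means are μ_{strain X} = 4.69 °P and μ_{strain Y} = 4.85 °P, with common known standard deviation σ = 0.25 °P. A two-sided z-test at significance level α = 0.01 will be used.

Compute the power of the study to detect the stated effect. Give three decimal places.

Standardized effect: d = |μ_{strain X} − μ_{strain Y}| / σ = |4.69 − 4.85| / 0.25 = 0.6400
Noncentrality parameter: δ = d / √(1/n₁ + 1/n₂) = 0.6400 / √(1/45 + 1/29) = 2.6876
Critical value for a two-sided test at α = 0.01: z_{α/2} = 2.576.
Power = Φ(δ − 2.576) + Φ(−δ − 2.576) = Φ(0.112) + Φ(-5.263) = 0.5445 + 0.0000 = 0.5445.

Power ≈ 0.545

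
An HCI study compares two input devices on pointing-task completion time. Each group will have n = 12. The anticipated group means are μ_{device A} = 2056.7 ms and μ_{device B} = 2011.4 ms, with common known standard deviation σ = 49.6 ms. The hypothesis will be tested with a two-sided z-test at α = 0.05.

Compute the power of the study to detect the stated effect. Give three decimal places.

Standardized effect: d = |μ_{device A} − μ_{device B}| / σ = |2056.7 − 2011.4| / 49.6 = 0.9133
Noncentrality parameter: δ = d·√(n/2) = 0.9133 × √(12/2) = 2.2371
Critical value for a two-sided test at α = 0.05: z_{α/2} = 1.960.
Power = Φ(δ − 1.960) + Φ(−δ − 1.960) = Φ(0.277) + Φ(-4.197) = 0.6092 + 0.0000 = 0.6092.

Power ≈ 0.609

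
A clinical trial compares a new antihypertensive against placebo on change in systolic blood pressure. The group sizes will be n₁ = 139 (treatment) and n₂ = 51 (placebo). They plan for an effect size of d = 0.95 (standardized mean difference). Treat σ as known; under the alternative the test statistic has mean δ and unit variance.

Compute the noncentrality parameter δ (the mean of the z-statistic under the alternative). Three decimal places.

The noncentrality parameter scales effect size by the design's sample-size factor: δ = d / √(1/n₁ + 1/n₂) = 0.95 / √(1/139 + 1/51) = 5.8028

δ ≈ 5.803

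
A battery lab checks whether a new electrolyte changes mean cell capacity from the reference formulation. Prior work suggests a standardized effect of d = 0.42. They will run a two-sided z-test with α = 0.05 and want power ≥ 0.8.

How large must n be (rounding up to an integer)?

Set Φ(δ − 1.960) = 0.8; then δ − 1.960 = Φ⁻¹(0.8) = 0.842, giving δ = 2.802.
(The Φ(−δ − z_{α/2}) term is vanishingly small for δ > 0 and is dropped in the standard sample-size formula.)
δ = d·√n ⇒ n = (δ/d)² = (2.802 / 0.42)² = 44.49.
Rounding up, n = 45.

n = 45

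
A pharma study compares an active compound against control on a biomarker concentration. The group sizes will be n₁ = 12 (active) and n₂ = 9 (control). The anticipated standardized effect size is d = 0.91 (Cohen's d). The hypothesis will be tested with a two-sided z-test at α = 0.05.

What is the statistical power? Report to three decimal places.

Power ≈ 0.541

Noncentrality parameter: δ = d / √(1/n₁ + 1/n₂) = 0.91 / √(1/12 + 1/9) = 2.0637
Critical value for a two-sided test at α = 0.05: z_{α/2} = 1.960.
Power = Φ(δ − 1.960) + Φ(−δ − 1.960) = Φ(0.104) + Φ(-4.024) = 0.5413 + 0.0000 = 0.5413.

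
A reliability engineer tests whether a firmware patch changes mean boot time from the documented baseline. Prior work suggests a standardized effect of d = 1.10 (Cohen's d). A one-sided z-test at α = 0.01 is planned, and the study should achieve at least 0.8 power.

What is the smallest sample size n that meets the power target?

n = 9

For power 0.8 need Φ(δ − z_{0.01}) = 0.8, so δ = z_{0.01} + z_{0.20} = 2.326 + 0.842 = 3.168.
δ = d·√n ⇒ n = (δ/d)² = (3.168 / 1.10)² = 8.29.
Rounding up, n = 9.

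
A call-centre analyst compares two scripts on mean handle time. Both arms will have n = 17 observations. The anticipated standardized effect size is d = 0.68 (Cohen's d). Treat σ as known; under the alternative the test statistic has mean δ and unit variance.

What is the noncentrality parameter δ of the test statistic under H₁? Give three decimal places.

The noncentrality parameter scales effect size by the design's sample-size factor: δ = d·√(n/2) = 0.68 × √(17/2) = 1.9825

δ ≈ 1.983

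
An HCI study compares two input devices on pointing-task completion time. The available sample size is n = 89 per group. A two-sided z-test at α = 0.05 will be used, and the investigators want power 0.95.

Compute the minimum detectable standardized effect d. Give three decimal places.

Need Φ(δ − 1.960) = 0.95, so δ = 1.960 + 1.645 = 3.605.
(The second rejection-region term Φ(−δ − z_{α/2}) is negligible and dropped.)
δ = d·√(n/2) ⇒ d = δ/√(n/2) = 3.605/√(89/2) = 0.5404.

d ≈ 0.540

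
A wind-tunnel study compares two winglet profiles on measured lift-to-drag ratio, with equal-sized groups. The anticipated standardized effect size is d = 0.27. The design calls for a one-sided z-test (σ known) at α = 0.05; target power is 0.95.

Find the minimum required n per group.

Set Φ(δ − 1.645) = 0.95; then δ − 1.645 = Φ⁻¹(0.95) = 1.645, giving δ = 3.290.
δ = d·√(n/2) ⇒ n = 2(δ/d)² = 2 × (3.290 / 0.27)² = 296.90.
Round up to the next whole unit.

n = 297 per group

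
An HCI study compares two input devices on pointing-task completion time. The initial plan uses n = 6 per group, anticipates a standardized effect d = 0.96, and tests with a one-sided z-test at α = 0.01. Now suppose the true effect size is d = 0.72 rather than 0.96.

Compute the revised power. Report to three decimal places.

With d = 0.72: δ = d·√(n/2) = 0.72 × √(6/2) = 1.2471. Critical value z_{0.01} = 2.326.
Revised power = P(Z > 2.326 − δ) = Φ(-1.079) = 0.1402.

Power ≈ 0.140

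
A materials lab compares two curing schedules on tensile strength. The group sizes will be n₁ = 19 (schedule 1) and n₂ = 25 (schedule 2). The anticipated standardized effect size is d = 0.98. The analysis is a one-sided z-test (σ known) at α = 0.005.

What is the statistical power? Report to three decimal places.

Noncentrality parameter: δ = d / √(1/n₁ + 1/n₂) = 0.98 / √(1/19 + 1/25) = 3.2199
One-sided α = 0.005 → critical value z_{0.005} = 2.576.
Power = Φ(δ − 2.576) = Φ(0.644) = 0.7402.

Power ≈ 0.740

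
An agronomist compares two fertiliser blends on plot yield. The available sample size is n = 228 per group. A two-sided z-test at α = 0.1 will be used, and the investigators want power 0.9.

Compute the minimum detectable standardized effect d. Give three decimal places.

d ≈ 0.274

Need Φ(δ − 1.645) = 0.9, so δ = 1.645 + 1.282 = 2.926.
(Lower-tail contribution to power is negligible for δ > 0.)
δ = d·√(n/2) ⇒ d = δ/√(n/2) = 2.926/√(228/2) = 0.2741.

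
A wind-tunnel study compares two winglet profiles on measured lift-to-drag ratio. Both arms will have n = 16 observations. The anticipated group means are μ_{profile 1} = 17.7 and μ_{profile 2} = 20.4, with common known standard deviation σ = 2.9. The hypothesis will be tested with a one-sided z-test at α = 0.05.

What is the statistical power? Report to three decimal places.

Standardized effect: d = |μ_{profile 1} − μ_{profile 2}| / σ = |17.7 − 20.4| / 2.9 = 0.9310
Noncentrality parameter: δ = d·√(n/2) = 0.9310 × √(16/2) = 2.6334
One-sided α = 0.05 → critical value z_{0.05} = 1.645.
Power = P(Z > 1.645 − δ) = Φ(0.989) = 0.8385.

Power ≈ 0.839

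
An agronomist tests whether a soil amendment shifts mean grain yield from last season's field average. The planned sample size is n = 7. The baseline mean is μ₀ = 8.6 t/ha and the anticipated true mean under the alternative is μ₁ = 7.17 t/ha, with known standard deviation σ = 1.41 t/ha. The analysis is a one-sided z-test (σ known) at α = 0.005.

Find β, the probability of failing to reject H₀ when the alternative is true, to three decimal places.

β ≈ 0.457

Standardized effect: d = |μ₁ − μ₀| / σ = |7.17 − 8.6| / 1.41 = 1.0142
Noncentrality parameter: δ = d·√n = 1.0142 × √7 = 2.6833
Critical value for a one-sided test at α = 0.005: z_α = 2.576.
Power = Φ(δ − 2.576) = Φ(0.107) = 0.5428.
Type II error: β = 1 − power = 1 − 0.5428 = 0.4572.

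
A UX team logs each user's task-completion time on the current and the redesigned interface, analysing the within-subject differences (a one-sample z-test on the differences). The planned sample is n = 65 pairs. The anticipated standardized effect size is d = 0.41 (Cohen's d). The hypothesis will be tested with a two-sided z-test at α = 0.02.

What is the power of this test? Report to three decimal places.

Power ≈ 0.836

Noncentrality parameter: δ = d·√n = 0.41 × √65 = 3.3055
Two-sided α = 0.02 → critical value z_{0.01} = 2.326.
Power = Φ(δ − 2.326) + Φ(−δ − 2.326) = Φ(0.979) + Φ(-5.632) = 0.8363 + 0.0000 = 0.8363.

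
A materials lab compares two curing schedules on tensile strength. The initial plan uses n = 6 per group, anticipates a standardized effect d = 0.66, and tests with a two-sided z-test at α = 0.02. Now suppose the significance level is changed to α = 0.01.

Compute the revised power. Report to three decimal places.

δ = d·√(n/2) = 0.66 × √(6/2) = 1.1432 (unchanged). New critical value: z_{0.005} = 2.576.
Revised power = Φ(δ − 2.576) + Φ(−δ − 2.576) = Φ(-1.433) + Φ(-3.719) = 0.0760 + 0.0001 = 0.0761.

Power ≈ 0.076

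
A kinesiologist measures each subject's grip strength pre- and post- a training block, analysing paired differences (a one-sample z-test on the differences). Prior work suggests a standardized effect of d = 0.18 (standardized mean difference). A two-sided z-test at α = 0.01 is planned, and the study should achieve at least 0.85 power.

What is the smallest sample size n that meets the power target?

For power 0.85 need Φ(δ − z_{0.005}) = 0.85, so δ = z_{0.005} + z_{0.15} = 2.576 + 1.036 = 3.612.
(For δ > 0 the lower-tail rejection region contributes negligibly to power, so the one-term inversion is standard.)
δ = d·√n ⇒ n = (δ/d)² = (3.612 / 0.18)² = 402.73.
Round up to the next whole unit.

n = 403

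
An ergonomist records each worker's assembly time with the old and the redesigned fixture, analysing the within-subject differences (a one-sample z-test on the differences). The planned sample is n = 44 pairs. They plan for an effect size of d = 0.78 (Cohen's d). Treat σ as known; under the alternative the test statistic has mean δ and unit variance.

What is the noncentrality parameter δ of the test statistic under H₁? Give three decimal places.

δ ≈ 5.174

δ = d·√n = 0.78 × √44 = 5.1739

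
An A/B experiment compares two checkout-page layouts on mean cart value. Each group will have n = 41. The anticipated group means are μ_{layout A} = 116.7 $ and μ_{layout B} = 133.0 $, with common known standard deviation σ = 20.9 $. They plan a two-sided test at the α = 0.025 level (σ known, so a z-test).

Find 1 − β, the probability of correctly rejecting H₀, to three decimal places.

Standardized effect: d = |μ_{layout A} − μ_{layout B}| / σ = |116.7 − 133.0| / 20.9 = 0.7799
Noncentrality parameter: δ = d·√(n/2) = 0.7799 × √(41/2) = 3.5312
Critical value for a two-sided test at α = 0.025: z_{α/2} = 2.241.
Power = Φ(δ − 2.241) + Φ(−δ − 2.241) = Φ(1.290) + Φ(-5.773) = 0.9014 + 0.0000 = 0.9014.

Power ≈ 0.901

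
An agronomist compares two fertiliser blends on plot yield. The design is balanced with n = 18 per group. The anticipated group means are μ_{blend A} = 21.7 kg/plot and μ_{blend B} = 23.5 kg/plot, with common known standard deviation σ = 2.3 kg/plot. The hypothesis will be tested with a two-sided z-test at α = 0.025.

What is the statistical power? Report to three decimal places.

Standardized effect: d = |μ_{blend A} − μ_{blend B}| / σ = |21.7 − 23.5| / 2.3 = 0.7826
Noncentrality parameter: δ = d·√(n/2) = 0.7826 × √(18/2) = 2.3478
Two-sided α = 0.025 → critical value z_{0.0125} = 2.241.
Power = Φ(δ − 2.241) + Φ(−δ − 2.241) = Φ(0.106) + Φ(-4.589) = 0.5424 + 0.0000 = 0.5424.

Power ≈ 0.542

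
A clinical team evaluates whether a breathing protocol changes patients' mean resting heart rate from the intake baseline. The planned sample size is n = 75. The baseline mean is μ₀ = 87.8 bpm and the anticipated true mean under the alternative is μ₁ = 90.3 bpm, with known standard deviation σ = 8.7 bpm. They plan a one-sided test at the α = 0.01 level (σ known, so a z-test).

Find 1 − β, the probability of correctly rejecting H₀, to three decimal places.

Standardized effect: d = |μ₁ − μ₀| / σ = |90.3 − 87.8| / 8.7 = 0.2874
Noncentrality parameter: δ = d·√n = 0.2874 × √75 = 2.4886
One-sided α = 0.01 → critical value z_{0.01} = 2.326.
Power = P(Z > 2.326 − δ) = Φ(0.162) = 0.5644.

Power ≈ 0.564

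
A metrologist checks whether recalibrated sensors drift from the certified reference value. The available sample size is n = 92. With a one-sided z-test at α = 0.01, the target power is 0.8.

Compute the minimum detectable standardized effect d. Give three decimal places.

Required noncentrality: δ = z_{0.01} + z_{0.20} = 2.326 + 0.842 = 3.168.
δ = d·√n ⇒ d = δ/√n = 3.168/√92 = 0.3303.

d ≈ 0.330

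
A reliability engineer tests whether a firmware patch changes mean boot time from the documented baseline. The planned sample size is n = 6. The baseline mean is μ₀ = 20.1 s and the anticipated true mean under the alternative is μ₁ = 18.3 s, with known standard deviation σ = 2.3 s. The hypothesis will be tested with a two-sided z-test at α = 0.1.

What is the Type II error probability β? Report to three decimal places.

Standardized effect: d = |μ₁ − μ₀| / σ = |18.3 − 20.1| / 2.3 = 0.7826
Noncentrality parameter: λ = d·√n = 0.7826 × √6 = 1.9170
Critical value for a two-sided test at α = 0.1: z_{α/2} = 1.645.
Power = Φ(λ − 1.645) + Φ(−λ − 1.645) = Φ(0.272) + Φ(-3.562) = 0.6072 + 0.0002 = 0.6074.
Type II error: β = 1 − power = 1 − 0.6074 = 0.3926.

β ≈ 0.393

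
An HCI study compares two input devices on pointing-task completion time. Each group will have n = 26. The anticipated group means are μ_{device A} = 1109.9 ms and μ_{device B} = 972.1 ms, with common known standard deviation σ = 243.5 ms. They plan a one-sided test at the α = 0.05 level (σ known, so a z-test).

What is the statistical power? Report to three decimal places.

Standardized effect: d = |μ_{device A} − μ_{device B}| / σ = |1109.9 − 972.1| / 243.5 = 0.5659
Noncentrality parameter: δ = d·√(n/2) = 0.5659 × √(26/2) = 2.0404
One-sided α = 0.05 → critical value z_{0.05} = 1.645.
Power = Φ(δ − 1.645) = Φ(0.396) = 0.6538.

Power ≈ 0.654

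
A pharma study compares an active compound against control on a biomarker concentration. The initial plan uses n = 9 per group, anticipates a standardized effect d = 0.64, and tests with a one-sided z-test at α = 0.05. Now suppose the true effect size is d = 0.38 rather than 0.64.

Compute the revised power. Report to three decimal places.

Power ≈ 0.201

With d = 0.38: δ = d·√(n/2) = 0.38 × √(9/2) = 0.8061. Critical value z_{0.05} = 1.645.
Revised power = Φ(δ − 1.645) = Φ(-0.839) = 0.2008.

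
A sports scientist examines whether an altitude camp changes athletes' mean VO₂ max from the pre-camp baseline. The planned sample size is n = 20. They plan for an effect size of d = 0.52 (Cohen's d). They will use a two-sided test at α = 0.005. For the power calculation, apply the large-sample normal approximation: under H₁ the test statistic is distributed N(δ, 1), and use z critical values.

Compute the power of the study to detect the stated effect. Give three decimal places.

Noncentrality parameter: δ = d·√n = 0.52 × √20 = 2.3255
Critical value for a two-sided test at α = 0.005: z_{α/2} = 2.807.
Power = Φ(δ − 2.807) + Φ(−δ − 2.807) = Φ(-0.482) + Φ(-5.133) = 0.3151 + 0.0000 = 0.3151.

Power ≈ 0.315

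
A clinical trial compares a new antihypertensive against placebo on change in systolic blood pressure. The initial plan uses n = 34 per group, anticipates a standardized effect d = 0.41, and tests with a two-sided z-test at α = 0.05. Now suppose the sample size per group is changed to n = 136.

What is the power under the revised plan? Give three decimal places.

With n = 136 per group: δ = d·√(n/2) = 0.41 × √(136/2) = 3.3809. Critical value z_{0.025} = 1.960.
Revised power = Φ(δ − 1.960) + Φ(−δ − 1.960) = Φ(1.421) + Φ(-5.341) = 0.9223 + 0.0000 = 0.9223.

Power ≈ 0.922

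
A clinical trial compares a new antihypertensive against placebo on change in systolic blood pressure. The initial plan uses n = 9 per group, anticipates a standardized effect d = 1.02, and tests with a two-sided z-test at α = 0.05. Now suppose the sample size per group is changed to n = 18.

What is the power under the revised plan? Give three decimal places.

Power ≈ 0.864

With n = 18 per group: δ = d·√(n/2) = 1.02 × √(18/2) = 3.0600. Critical value z_{0.025} = 1.960.
Revised power = Φ(δ − 1.960) + Φ(−δ − 1.960) = Φ(1.100) + Φ(-5.020) = 0.8643 + 0.0000 = 0.8643.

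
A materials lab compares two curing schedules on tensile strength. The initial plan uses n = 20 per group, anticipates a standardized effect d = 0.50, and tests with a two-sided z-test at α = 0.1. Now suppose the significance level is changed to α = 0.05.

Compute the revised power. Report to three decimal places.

δ = d·√(n/2) = 0.50 × √(20/2) = 1.5811 (unchanged). New critical value: z_{0.025} = 1.960.
Revised power = Φ(δ − 1.960) + Φ(−δ − 1.960) = Φ(-0.379) + Φ(-3.541) = 0.3524 + 0.0002 = 0.3526.

Power ≈ 0.353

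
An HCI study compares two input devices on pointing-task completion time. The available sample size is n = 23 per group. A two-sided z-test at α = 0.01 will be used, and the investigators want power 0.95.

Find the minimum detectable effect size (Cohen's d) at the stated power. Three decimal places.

d ≈ 1.245

Need Φ(δ − 2.576) = 0.95, so δ = 2.576 + 1.645 = 4.221.
(The second rejection-region term Φ(−δ − z_{α/2}) is negligible and dropped.)
δ = d·√(n/2) ⇒ d = δ/√(n/2) = 4.221/√(23/2) = 1.2446.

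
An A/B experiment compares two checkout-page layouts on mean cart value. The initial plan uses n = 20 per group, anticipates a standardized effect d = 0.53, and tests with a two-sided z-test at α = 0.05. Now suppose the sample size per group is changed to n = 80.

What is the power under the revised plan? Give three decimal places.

Power ≈ 0.918

With n = 80 per group: δ = d·√(n/2) = 0.53 × √(80/2) = 3.3520. Critical value z_{0.025} = 1.960.
Revised power = Φ(δ − 1.960) + Φ(−δ − 1.960) = Φ(1.392) + Φ(-5.312) = 0.9180 + 0.0000 = 0.9180.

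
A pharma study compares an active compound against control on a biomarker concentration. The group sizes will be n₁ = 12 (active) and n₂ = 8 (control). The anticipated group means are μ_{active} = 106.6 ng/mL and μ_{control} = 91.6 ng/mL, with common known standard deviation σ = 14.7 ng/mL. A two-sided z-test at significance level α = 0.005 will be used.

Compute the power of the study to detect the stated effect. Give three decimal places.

Standardized effect: d = |μ_{active} − μ_{control}| / σ = |106.6 − 91.6| / 14.7 = 1.0204
Noncentrality parameter: δ = d / √(1/n₁ + 1/n₂) = 1.0204 / √(1/12 + 1/8) = 2.2356
Critical value for a two-sided test at α = 0.005: z_{α/2} = 2.807.
Power = Φ(δ − 2.807) + Φ(−δ − 2.807) = Φ(-0.571) + Φ(-5.043) = 0.2839 + 0.0000 = 0.2839.

Power ≈ 0.284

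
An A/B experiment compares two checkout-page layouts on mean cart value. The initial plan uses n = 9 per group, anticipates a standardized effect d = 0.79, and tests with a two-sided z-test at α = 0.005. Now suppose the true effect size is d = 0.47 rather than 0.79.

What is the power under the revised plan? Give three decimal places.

With d = 0.47: δ = d·√(n/2) = 0.47 × √(9/2) = 0.9970. Critical value z_{0.0025} = 2.807.
Revised power = Φ(δ − 2.807) + Φ(−δ − 2.807) = Φ(-1.810) + Φ(-3.804) = 0.0351 + 0.0001 = 0.0352.

Power ≈ 0.035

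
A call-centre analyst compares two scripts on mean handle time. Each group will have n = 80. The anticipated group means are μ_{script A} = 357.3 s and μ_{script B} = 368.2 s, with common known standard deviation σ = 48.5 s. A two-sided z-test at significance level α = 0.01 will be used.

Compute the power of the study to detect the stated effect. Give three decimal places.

Standardized effect: d = |μ_{script A} − μ_{script B}| / σ = |357.3 − 368.2| / 48.5 = 0.2247
Noncentrality parameter: δ = d·√(n/2) = 0.2247 × √(80/2) = 1.4214
Critical value for a two-sided test at α = 0.01: z_{α/2} = 2.576.
Power = Φ(δ − 2.576) + Φ(−δ − 2.576) = Φ(-1.154) + Φ(-3.997) = 0.1242 + 0.0000 = 0.1242.

Power ≈ 0.124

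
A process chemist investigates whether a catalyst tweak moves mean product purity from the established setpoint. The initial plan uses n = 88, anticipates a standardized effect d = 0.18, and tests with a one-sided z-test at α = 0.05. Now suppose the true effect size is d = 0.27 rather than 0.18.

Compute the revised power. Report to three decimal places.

With d = 0.27: δ = d·√n = 0.27 × √88 = 2.5328. Critical value z_{0.05} = 1.645.
Revised power = Φ(δ − 1.645) = Φ(0.888) = 0.8127.

Power ≈ 0.813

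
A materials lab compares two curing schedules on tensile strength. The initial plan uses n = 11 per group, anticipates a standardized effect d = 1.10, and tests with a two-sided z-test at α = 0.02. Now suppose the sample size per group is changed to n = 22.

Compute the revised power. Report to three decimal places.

Power ≈ 0.907

With n = 22 per group: δ = d·√(n/2) = 1.10 × √(22/2) = 3.6483. Critical value z_{0.01} = 2.326.
Revised power = Φ(δ − 2.326) + Φ(−δ − 2.326) = Φ(1.322) + Φ(-5.975) = 0.9069 + 0.0000 = 0.9069.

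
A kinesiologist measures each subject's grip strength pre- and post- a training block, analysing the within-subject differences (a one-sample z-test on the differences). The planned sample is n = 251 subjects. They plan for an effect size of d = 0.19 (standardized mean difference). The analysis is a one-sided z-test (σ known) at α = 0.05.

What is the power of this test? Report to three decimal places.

Noncentrality parameter: δ = d·√n = 0.19 × √251 = 3.0102
One-sided α = 0.05 → critical value z_{0.05} = 1.645.
Power = P(Z > 1.645 − δ) = Φ(1.365) = 0.9139.

Power ≈ 0.914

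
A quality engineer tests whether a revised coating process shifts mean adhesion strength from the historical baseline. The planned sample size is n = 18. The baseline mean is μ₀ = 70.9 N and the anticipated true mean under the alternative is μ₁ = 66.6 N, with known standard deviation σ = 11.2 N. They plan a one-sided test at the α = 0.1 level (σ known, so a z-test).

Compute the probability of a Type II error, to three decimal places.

β ≈ 0.364

Standardized effect: d = |μ₁ − μ₀| / σ = |66.6 − 70.9| / 11.2 = 0.3839
Noncentrality parameter: δ = d·√n = 0.3839 × √18 = 1.6289
One-sided α = 0.1 → critical value z_{0.1} = 1.282.
Power = P(Z > 1.282 − δ) = Φ(0.347) = 0.6358.
Type II error: β = 1 − power = 1 − 0.6358 = 0.3642.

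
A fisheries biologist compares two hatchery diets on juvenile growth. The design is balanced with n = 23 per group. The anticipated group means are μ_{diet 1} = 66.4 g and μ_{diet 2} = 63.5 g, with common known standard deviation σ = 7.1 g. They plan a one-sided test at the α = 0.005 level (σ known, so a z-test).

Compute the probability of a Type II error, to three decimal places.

Standardized effect: d = |μ_{diet 1} − μ_{diet 2}| / σ = |66.4 − 63.5| / 7.1 = 0.4085
Noncentrality parameter: δ = d·√(n/2) = 0.4085 × √(23/2) = 1.3851
Critical value for a one-sided test at α = 0.005: z_α = 2.576.
Power = Φ(δ − 2.576) = Φ(-1.191) = 0.1169.
Type II error: β = 1 − power = 1 − 0.1169 = 0.8831.

β ≈ 0.883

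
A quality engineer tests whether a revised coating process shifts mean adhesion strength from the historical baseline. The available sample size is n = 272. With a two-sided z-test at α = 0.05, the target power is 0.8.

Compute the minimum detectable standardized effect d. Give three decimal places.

d ≈ 0.170

Need Φ(δ − 1.960) = 0.8, so δ = 1.960 + 0.842 = 2.802.
(The second rejection-region term Φ(−δ − z_{α/2}) is negligible and dropped.)
δ = d·√n ⇒ d = δ/√n = 2.802/√272 = 0.1699.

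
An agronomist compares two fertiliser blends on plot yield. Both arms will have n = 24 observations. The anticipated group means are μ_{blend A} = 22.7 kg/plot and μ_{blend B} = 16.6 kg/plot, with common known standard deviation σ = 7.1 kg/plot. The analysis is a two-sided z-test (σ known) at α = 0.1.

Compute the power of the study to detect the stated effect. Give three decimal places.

Standardized effect: d = |μ_{blend A} − μ_{blend B}| / σ = |22.7 − 16.6| / 7.1 = 0.8592
Noncentrality parameter: δ = d·√(n/2) = 0.8592 × √(24/2) = 2.9762
Two-sided α = 0.1 → critical value z_{0.05} = 1.645.
Power = Φ(δ − 1.645) + Φ(−δ − 1.645) = Φ(1.331) + Φ(-4.621) = 0.9085 + 0.0000 = 0.9085.

Power ≈ 0.908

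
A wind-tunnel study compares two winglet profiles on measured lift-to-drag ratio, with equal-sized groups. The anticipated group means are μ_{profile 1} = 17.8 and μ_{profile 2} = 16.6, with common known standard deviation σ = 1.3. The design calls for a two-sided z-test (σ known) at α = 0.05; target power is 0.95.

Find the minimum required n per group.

n = 31 per group

Standardized effect: d = |μ_{profile 1} − μ_{profile 2}| / σ = |17.8 − 16.6| / 1.3 = 0.9231
Set Φ(δ − 1.960) = 0.95; then δ − 1.960 = Φ⁻¹(0.95) = 1.645, giving δ = 3.605.
(For δ > 0 the lower-tail rejection region contributes negligibly to power, so the one-term inversion is standard.)
δ = d·√(n/2) ⇒ n = 2(δ/d)² = 2 × (3.605 / 0.9231)² = 30.50.
Rounding up, n = 31 per group.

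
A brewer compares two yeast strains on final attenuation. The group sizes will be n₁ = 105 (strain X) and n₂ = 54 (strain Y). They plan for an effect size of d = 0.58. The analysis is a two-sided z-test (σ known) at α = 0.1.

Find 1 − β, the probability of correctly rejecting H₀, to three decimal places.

Power ≈ 0.966

Noncentrality parameter: δ = d / √(1/n₁ + 1/n₂) = 0.58 / √(1/105 + 1/54) = 3.4635
Critical value for a two-sided test at α = 0.1: z_{α/2} = 1.645.
Power = Φ(δ − 1.645) + Φ(−δ − 1.645) = Φ(1.819) + Φ(-5.108) = 0.9655 + 0.0000 = 0.9655.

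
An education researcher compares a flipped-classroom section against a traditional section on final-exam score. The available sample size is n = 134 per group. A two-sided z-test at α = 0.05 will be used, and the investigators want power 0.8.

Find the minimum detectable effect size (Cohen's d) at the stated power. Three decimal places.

Need Φ(δ − 1.960) = 0.8, so δ = 1.960 + 0.842 = 2.802.
(The second rejection-region term Φ(−δ − z_{α/2}) is negligible and dropped.)
δ = d·√(n/2) ⇒ d = δ/√(n/2) = 2.802/√(134/2) = 0.3423.

d ≈ 0.342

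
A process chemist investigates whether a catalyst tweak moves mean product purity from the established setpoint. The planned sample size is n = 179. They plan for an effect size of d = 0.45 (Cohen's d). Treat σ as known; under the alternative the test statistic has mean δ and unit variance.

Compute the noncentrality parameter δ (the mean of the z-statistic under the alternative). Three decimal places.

δ ≈ 6.021

The noncentrality parameter scales effect size by the design's sample-size factor: δ = d·√n = 0.45 × √179 = 6.0206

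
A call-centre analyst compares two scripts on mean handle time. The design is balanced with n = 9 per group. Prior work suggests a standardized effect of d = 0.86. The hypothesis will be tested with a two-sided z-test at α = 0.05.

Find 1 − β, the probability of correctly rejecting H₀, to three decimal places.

Power ≈ 0.446

Noncentrality parameter: δ = d·√(n/2) = 0.86 × √(9/2) = 1.8243
Critical value for a two-sided test at α = 0.05: z_{α/2} = 1.960.
Power = Φ(δ − 1.960) + Φ(−δ − 1.960) = Φ(-0.136) + Φ(-3.784) = 0.4461 + 0.0001 = 0.4461.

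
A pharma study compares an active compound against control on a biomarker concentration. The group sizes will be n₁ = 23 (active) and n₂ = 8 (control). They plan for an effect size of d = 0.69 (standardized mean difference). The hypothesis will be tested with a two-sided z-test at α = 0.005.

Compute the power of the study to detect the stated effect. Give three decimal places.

Power ≈ 0.130

Noncentrality parameter: δ = d / √(1/n₁ + 1/n₂) = 0.69 / √(1/23 + 1/8) = 1.6810
Two-sided α = 0.005 → critical value z_{0.0025} = 2.807.
Power = Φ(δ − 2.807) + Φ(−δ − 2.807) = Φ(-1.126) + Φ(-4.488) = 0.1301 + 0.0000 = 0.1301.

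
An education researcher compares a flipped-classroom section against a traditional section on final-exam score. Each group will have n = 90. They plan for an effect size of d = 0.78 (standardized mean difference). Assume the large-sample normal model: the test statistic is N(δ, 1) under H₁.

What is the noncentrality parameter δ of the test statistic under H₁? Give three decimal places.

δ ≈ 5.232

The noncentrality parameter scales effect size by the design's sample-size factor: δ = d·√(n/2) = 0.78 × √(90/2) = 5.2324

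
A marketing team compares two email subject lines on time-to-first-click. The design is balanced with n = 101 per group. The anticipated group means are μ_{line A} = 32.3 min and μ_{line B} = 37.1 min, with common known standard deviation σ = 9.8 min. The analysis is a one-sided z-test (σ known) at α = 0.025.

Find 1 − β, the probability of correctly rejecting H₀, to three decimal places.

Power ≈ 0.936

Standardized effect: d = |μ_{line A} − μ_{line B}| / σ = |32.3 − 37.1| / 9.8 = 0.4898
Noncentrality parameter: δ = d·√(n/2) = 0.4898 × √(101/2) = 3.4807
One-sided α = 0.025 → critical value z_{0.025} = 1.960.
Power = Φ(δ − 1.960) = Φ(1.521) = 0.9358.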